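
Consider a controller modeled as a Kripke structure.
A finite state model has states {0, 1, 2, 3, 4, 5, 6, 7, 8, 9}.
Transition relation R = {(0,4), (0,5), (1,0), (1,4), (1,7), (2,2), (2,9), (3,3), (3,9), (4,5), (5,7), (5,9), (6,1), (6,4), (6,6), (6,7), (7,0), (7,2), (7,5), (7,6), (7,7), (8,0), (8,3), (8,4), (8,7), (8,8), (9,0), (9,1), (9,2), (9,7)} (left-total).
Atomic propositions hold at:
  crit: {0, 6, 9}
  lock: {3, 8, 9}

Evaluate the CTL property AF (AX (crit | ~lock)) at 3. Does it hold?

Sat(~lock) = {0, 1, 2, 4, 5, 6, 7}
Sat(crit | ~lock) = {0, 1, 2, 4, 5, 6, 7, 9}
Sat(AX (crit | ~lock)) = {s : every successor in {0, 1, 2, 4, 5, 6, 7, 9}} = {0, 1, 2, 4, 5, 6, 7, 9}
AF (AX (crit | ~lock)): least fixpoint, start Z0 = {0, 1, 2, 4, 5, 6, 7, 9}, add states with every successor in Z. Already a fixed point.
Sat(AF (AX (crit | ~lock))) = {0, 1, 2, 4, 5, 6, 7, 9}
3 ∉ Sat(AF (AX (crit | ~lock))) = {0, 1, 2, 4, 5, 6, 7, 9}, so the formula does not hold at 3.

No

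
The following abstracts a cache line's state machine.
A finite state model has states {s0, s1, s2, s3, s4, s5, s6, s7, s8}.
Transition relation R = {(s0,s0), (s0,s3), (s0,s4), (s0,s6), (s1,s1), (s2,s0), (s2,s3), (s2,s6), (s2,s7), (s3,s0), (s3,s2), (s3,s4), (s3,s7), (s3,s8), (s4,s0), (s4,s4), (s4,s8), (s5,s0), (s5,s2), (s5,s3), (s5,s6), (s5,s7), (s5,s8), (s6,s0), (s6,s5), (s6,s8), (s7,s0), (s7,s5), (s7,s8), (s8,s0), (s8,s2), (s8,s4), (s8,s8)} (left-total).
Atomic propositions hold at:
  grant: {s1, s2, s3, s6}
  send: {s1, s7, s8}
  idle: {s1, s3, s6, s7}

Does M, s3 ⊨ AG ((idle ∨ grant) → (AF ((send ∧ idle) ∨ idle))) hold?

No

Sat(idle ∨ grant) = {s1, s2, s3, s6, s7}
Sat(send ∧ idle) = {s1, s7}
Sat((send ∧ idle) ∨ idle) = {s1, s3, s6, s7}
AF ((send ∧ idle) ∨ idle): least fixpoint, start Z0 = {s1, s3, s6, s7}, add states with every successor in Z. Already a fixed point.
Sat(AF ((send ∧ idle) ∨ idle)) = {s1, s3, s6, s7}
Sat((idle ∨ grant) → (AF ((send ∧ idle) ∨ idle))) = {s0, s1, s3, s4, s5, s6, s7, s8}
AG ((idle ∨ grant) → (AF ((send ∧ idle) ∨ idle))): greatest fixpoint, start Z0 = {s0, s1, s3, s4, s5, s6, s7, s8}, keep only states in Sat with every successor in Z. Z1 = {s0, s1, s4, s6, s7}; Z2 = {s1}; fixed.
Sat(AG ((idle ∨ grant) → (AF ((send ∧ idle) ∨ idle)))) = {s1}
s3 ∉ Sat(AG ((idle ∨ grant) → (AF ((send ∧ idle) ∨ idle)))) = {s1}, so the formula does not hold at s3.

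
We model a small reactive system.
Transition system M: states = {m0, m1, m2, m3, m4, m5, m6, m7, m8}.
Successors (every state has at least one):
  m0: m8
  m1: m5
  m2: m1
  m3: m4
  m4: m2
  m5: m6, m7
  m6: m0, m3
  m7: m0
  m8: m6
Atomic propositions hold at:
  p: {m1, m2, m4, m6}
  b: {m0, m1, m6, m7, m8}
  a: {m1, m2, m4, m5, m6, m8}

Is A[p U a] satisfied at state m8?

A[p U a]: least fixpoint, start Z0 = Sat(a) = {m1, m2, m4, m5, m6, m8}, add states in Sat(p) with every successor in Z. Already a fixed point.
Sat(A[p U a]) = {m1, m2, m4, m5, m6, m8}
m8 ∈ Sat(A[p U a]) = {m1, m2, m4, m5, m6, m8}, so the formula holds at m8.

Yes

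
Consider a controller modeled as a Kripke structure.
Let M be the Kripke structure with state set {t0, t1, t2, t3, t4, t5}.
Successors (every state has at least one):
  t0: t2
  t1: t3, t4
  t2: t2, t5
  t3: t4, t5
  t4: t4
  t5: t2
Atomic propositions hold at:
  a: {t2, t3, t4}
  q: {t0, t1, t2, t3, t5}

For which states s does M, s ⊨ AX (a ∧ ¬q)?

Sat(¬q) = {t4}
Sat(a ∧ ¬q) = {t4}
Sat(AX (a ∧ ¬q)) = {s : every successor in {t4}} = {t4}

{t4}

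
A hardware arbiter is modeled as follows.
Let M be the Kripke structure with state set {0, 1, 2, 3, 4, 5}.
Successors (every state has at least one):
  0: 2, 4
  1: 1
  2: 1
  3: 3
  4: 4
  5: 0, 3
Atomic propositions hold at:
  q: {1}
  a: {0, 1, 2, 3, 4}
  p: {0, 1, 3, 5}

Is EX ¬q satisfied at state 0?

Sat(¬q) = {0, 2, 3, 4, 5}
Sat(EX ¬q) = {s : some successor in {0, 2, 3, 4, 5}} = {0, 3, 4, 5}
0 ∈ Sat(EX ¬q) = {0, 3, 4, 5}, so the formula holds at 0.

Yes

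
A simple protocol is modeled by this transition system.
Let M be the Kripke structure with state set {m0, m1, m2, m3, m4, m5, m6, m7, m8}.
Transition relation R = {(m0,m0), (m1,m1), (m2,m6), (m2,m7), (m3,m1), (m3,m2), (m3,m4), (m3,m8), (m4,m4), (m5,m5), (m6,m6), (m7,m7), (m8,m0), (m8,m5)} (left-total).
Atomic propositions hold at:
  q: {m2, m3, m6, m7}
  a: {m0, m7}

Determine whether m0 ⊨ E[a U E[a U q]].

No

E[a U q]: least fixpoint, start Z0 = Sat(q) = {m2, m3, m6, m7}, add states in Sat(a) with some successor in Z. Already a fixed point.
Sat(E[a U q]) = {m2, m3, m6, m7}
E[a U E[a U q]]: least fixpoint, start Z0 = Sat(E[a U q]) = {m2, m3, m6, m7}, add states in Sat(a) with some successor in Z. Already a fixed point.
Sat(E[a U E[a U q]]) = {m2, m3, m6, m7}
m0 ∉ Sat(E[a U E[a U q]]) = {m2, m3, m6, m7}, so the formula does not hold at m0.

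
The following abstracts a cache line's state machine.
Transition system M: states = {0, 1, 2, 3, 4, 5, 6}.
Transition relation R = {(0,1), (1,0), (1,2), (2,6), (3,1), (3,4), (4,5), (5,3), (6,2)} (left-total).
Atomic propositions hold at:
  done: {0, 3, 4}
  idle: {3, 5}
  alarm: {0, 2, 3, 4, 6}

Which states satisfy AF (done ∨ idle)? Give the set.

Sat(done ∨ idle) = {0, 3, 4, 5}
AF (done ∨ idle): least fixpoint, start Z0 = {0, 3, 4, 5}, add states with every successor in Z. Already a fixed point.
Sat(AF (done ∨ idle)) = {0, 3, 4, 5}

{0, 3, 4, 5}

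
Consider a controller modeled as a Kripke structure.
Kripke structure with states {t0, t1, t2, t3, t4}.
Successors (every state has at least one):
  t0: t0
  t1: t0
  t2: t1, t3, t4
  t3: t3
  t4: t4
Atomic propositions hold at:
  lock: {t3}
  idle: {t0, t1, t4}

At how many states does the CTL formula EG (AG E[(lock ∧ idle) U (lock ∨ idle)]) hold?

4

Sat(lock ∧ idle) = ∅
Sat(lock ∨ idle) = {t0, t1, t3, t4}
E[(lock ∧ idle) U (lock ∨ idle)]: least fixpoint, start Z0 = Sat((lock ∨ idle)) = {t0, t1, t3, t4}, add states in Sat(lock ∧ idle) with some successor in Z. Already a fixed point.
Sat(E[(lock ∧ idle) U (lock ∨ idle)]) = {t0, t1, t3, t4}
AG E[(lock ∧ idle) U (lock ∨ idle)]: greatest fixpoint, start Z0 = {t0, t1, t3, t4}, keep only states in Sat with every successor in Z. Already a fixed point.
Sat(AG E[(lock ∧ idle) U (lock ∨ idle)]) = {t0, t1, t3, t4}
EG (AG E[(lock ∧ idle) U (lock ∨ idle)]): greatest fixpoint, start Z0 = {t0, t1, t3, t4}, keep only states in Sat with some successor in Z. Already a fixed point.
Sat(EG (AG E[(lock ∧ idle) U (lock ∨ idle)])) = {t0, t1, t3, t4}
|Sat(EG (AG E[(lock ∧ idle) U (lock ∨ idle)]))| = |{t0, t1, t3, t4}| = 4.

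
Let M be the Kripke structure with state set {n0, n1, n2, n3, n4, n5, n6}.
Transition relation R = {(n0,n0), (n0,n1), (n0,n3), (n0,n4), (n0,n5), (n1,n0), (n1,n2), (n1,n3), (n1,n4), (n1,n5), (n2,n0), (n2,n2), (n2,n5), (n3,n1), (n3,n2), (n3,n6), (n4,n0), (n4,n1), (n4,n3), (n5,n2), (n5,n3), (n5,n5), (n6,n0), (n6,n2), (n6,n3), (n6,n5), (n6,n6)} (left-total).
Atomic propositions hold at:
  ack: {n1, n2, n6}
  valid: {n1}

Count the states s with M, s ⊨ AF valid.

1

AF valid: least fixpoint, start Z0 = {n1}, add states with every successor in Z. Already a fixed point.
Sat(AF valid) = {n1}
|Sat(AF valid)| = |{n1}| = 1.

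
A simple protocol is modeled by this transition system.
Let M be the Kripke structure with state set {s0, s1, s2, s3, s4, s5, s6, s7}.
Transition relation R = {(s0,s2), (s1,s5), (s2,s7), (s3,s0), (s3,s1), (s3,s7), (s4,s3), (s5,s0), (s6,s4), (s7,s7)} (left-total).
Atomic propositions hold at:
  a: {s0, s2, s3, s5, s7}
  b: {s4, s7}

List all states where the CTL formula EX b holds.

{s2, s3, s6, s7}

Sat(EX b) = {s : some successor in {s4, s7}} = {s2, s3, s6, s7}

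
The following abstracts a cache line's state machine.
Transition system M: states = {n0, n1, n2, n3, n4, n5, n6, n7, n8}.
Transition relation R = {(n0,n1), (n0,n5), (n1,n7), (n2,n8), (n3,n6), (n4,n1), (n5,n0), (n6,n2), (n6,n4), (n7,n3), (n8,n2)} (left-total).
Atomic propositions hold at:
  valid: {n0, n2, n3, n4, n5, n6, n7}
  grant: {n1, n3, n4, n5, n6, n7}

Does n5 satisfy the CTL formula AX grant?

No

Sat(AX grant) = {s : every successor in {n1, n3, n4, n5, n6, n7}} = {n0, n1, n3, n4, n7}
n5 ∉ Sat(AX grant) = {n0, n1, n3, n4, n7}, so the formula does not hold at n5.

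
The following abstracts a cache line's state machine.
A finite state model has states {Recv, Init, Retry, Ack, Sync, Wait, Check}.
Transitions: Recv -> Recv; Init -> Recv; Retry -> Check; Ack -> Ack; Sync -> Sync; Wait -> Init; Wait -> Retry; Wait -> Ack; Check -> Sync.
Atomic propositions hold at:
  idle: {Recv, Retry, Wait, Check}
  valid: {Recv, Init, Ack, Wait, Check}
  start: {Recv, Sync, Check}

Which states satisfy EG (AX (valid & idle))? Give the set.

Sat(valid & idle) = {Recv, Wait, Check}
Sat(AX (valid & idle)) = {s : every successor in {Recv, Wait, Check}} = {Recv, Init, Retry}
EG (AX (valid & idle)): greatest fixpoint, start Z0 = {Recv, Init, Retry}, keep only states in Sat with some successor in Z. Z1 = {Recv, Init}; fixed.
Sat(EG (AX (valid & idle))) = {Recv, Init}

{Recv, Init}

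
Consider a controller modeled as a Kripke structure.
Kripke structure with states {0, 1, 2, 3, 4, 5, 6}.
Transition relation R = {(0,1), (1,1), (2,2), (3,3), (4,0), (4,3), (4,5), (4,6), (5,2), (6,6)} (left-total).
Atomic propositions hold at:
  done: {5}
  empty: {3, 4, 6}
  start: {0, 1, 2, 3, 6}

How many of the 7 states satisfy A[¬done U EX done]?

Sat(¬done) = {0, 1, 2, 3, 4, 6}
Sat(EX done) = {s : some successor in {5}} = {4}
A[¬done U EX done]: least fixpoint, start Z0 = Sat(EX done) = {4}, add states in Sat(¬done) with every successor in Z. Already a fixed point.
Sat(A[¬done U EX done]) = {4}
|Sat(A[¬done U EX done])| = |{4}| = 1.

1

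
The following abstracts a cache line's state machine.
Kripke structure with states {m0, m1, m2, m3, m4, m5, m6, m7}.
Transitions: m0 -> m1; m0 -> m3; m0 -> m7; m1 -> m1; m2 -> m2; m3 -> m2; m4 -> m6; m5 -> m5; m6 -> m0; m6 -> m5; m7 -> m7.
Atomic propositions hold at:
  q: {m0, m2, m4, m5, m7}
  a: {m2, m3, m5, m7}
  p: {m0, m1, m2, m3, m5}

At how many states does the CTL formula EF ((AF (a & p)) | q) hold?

Sat(a & p) = {m2, m3, m5}
AF (a & p): least fixpoint, start Z0 = {m2, m3, m5}, add states with every successor in Z. Already a fixed point.
Sat(AF (a & p)) = {m2, m3, m5}
Sat((AF (a & p)) | q) = {m0, m2, m3, m4, m5, m7}
EF ((AF (a & p)) | q): least fixpoint, start Z0 = {m0, m2, m3, m4, m5, m7}, add states with some successor in Z. Z1 = {m0, m2, m3, m4, m5, m6, m7}; fixed.
Sat(EF ((AF (a & p)) | q)) = {m0, m2, m3, m4, m5, m6, m7}
|Sat(EF ((AF (a & p)) | q))| = |{m0, m2, m3, m4, m5, m6, m7}| = 7.

7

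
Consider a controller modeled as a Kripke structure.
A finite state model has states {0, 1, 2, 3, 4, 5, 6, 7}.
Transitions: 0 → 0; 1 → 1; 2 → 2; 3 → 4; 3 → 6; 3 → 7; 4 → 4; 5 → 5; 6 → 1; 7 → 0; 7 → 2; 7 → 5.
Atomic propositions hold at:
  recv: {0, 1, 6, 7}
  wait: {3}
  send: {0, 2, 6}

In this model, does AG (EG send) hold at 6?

No

EG send: greatest fixpoint, start Z0 = {0, 2, 6}, keep only states in Sat with some successor in Z. Z1 = {0, 2}; fixed.
Sat(EG send) = {0, 2}
AG (EG send): greatest fixpoint, start Z0 = {0, 2}, keep only states in Sat with every successor in Z. Already a fixed point.
Sat(AG (EG send)) = {0, 2}
6 ∉ Sat(AG (EG send)) = {0, 2}, so the formula does not hold at 6.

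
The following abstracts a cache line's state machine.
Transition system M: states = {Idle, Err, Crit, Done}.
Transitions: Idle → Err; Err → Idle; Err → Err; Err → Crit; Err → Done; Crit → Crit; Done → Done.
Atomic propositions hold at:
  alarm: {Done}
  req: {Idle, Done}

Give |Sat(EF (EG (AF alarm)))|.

3

AF alarm: least fixpoint, start Z0 = {Done}, add states with every successor in Z. Already a fixed point.
Sat(AF alarm) = {Done}
EG (AF alarm): greatest fixpoint, start Z0 = {Done}, keep only states in Sat with some successor in Z. Already a fixed point.
Sat(EG (AF alarm)) = {Done}
EF (EG (AF alarm)): least fixpoint, start Z0 = {Done}, add states with some successor in Z. Z1 = {Err, Done}; Z2 = {Idle, Err, Done}; fixed.
Sat(EF (EG (AF alarm))) = {Idle, Err, Done}
|Sat(EF (EG (AF alarm)))| = |{Idle, Err, Done}| = 3.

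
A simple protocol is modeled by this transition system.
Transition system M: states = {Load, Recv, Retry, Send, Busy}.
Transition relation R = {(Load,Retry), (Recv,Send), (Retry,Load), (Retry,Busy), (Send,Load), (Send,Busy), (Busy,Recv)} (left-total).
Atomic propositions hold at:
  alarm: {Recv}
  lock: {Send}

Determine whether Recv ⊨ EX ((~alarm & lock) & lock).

Sat(~alarm) = {Load, Retry, Send, Busy}
Sat(~alarm & lock) = {Send}
Sat((~alarm & lock) & lock) = {Send}
Sat(EX ((~alarm & lock) & lock)) = {s : some successor in {Send}} = {Recv}
Recv ∈ Sat(EX ((~alarm & lock) & lock)) = {Recv}, so the formula holds at Recv.

Yes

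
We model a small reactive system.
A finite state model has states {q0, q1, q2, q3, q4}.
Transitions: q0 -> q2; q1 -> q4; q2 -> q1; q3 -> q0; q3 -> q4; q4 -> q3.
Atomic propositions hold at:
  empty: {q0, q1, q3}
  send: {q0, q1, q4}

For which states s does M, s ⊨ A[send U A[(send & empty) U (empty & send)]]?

{q0, q1}

Sat(send & empty) = {q0, q1}
Sat(empty & send) = {q0, q1}
A[(send & empty) U (empty & send)]: least fixpoint, start Z0 = Sat((empty & send)) = {q0, q1}, add states in Sat(send & empty) with every successor in Z. Already a fixed point.
Sat(A[(send & empty) U (empty & send)]) = {q0, q1}
A[send U A[(send & empty) U (empty & send)]]: least fixpoint, start Z0 = Sat(A[(send & empty) U (empty & send)]) = {q0, q1}, add states in Sat(send) with every successor in Z. Already a fixed point.
Sat(A[send U A[(send & empty) U (empty & send)]]) = {q0, q1}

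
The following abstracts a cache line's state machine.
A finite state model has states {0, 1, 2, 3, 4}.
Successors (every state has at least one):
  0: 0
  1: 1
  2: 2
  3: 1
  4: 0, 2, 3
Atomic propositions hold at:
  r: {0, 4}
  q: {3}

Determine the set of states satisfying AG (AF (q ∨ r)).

{0}

Sat(q ∨ r) = {0, 3, 4}
AF (q ∨ r): least fixpoint, start Z0 = {0, 3, 4}, add states with every successor in Z. Already a fixed point.
Sat(AF (q ∨ r)) = {0, 3, 4}
AG (AF (q ∨ r)): greatest fixpoint, start Z0 = {0, 3, 4}, keep only states in Sat with every successor in Z. Z1 = {0}; fixed.
Sat(AG (AF (q ∨ r))) = {0}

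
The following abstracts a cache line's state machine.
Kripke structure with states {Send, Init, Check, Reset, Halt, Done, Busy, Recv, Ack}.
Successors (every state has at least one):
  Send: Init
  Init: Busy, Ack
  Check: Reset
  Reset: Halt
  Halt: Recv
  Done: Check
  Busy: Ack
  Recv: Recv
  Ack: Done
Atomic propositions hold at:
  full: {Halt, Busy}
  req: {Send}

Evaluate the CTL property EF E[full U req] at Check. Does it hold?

E[full U req]: least fixpoint, start Z0 = Sat(req) = {Send}, add states in Sat(full) with some successor in Z. Already a fixed point.
Sat(E[full U req]) = {Send}
EF E[full U req]: least fixpoint, start Z0 = {Send}, add states with some successor in Z. Already a fixed point.
Sat(EF E[full U req]) = {Send}
Check ∉ Sat(EF E[full U req]) = {Send}, so the formula does not hold at Check.

No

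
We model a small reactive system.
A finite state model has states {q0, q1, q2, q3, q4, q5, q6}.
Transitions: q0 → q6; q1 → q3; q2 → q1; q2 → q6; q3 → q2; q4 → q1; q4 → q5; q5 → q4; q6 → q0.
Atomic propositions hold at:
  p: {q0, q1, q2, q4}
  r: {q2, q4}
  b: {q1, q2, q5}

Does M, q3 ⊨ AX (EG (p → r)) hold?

Sat(p → r) = {q2, q3, q4, q5, q6}
EG (p → r): greatest fixpoint, start Z0 = {q2, q3, q4, q5, q6}, keep only states in Sat with some successor in Z. Z1 = {q2, q3, q4, q5}; Z2 = {q3, q4, q5}; Z3 = {q4, q5}; fixed.
Sat(EG (p → r)) = {q4, q5}
Sat(AX (EG (p → r))) = {s : every successor in {q4, q5}} = {q5}
q3 ∉ Sat(AX (EG (p → r))) = {q5}, so the formula does not hold at q3.

No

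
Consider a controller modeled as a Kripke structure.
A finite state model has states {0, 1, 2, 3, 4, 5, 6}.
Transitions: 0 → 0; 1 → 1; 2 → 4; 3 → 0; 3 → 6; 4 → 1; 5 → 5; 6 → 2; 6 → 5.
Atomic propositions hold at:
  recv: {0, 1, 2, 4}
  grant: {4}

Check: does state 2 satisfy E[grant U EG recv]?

EG recv: greatest fixpoint, start Z0 = {0, 1, 2, 4}, keep only states in Sat with some successor in Z. Already a fixed point.
Sat(EG recv) = {0, 1, 2, 4}
E[grant U EG recv]: least fixpoint, start Z0 = Sat(EG recv) = {0, 1, 2, 4}, add states in Sat(grant) with some successor in Z. Already a fixed point.
Sat(E[grant U EG recv]) = {0, 1, 2, 4}
2 ∈ Sat(E[grant U EG recv]) = {0, 1, 2, 4}, so the formula holds at 2.

Yes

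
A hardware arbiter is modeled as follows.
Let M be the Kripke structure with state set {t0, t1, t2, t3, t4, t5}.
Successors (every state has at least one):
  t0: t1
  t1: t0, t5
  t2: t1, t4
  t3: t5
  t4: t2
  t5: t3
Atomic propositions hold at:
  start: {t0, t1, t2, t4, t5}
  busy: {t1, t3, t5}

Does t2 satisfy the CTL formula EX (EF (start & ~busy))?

Sat(~busy) = {t0, t2, t4}
Sat(start & ~busy) = {t0, t2, t4}
EF (start & ~busy): least fixpoint, start Z0 = {t0, t2, t4}, add states with some successor in Z. Z1 = {t0, t1, t2, t4}; fixed.
Sat(EF (start & ~busy)) = {t0, t1, t2, t4}
Sat(EX (EF (start & ~busy))) = {s : some successor in {t0, t1, t2, t4}} = {t0, t1, t2, t4}
t2 ∈ Sat(EX (EF (start & ~busy))) = {t0, t1, t2, t4}, so the formula holds at t2.

Yes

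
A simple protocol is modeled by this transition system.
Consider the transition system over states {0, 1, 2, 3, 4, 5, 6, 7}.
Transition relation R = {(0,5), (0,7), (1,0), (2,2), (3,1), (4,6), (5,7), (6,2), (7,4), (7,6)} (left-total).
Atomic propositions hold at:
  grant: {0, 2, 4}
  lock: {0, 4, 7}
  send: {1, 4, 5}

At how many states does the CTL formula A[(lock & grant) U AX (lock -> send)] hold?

5

Sat(lock & grant) = {0, 4}
Sat(lock -> send) = {1, 2, 3, 4, 5, 6}
Sat(AX (lock -> send)) = {s : every successor in {1, 2, 3, 4, 5, 6}} = {2, 3, 4, 6, 7}
A[(lock & grant) U AX (lock -> send)]: least fixpoint, start Z0 = Sat(AX (lock -> send)) = {2, 3, 4, 6, 7}, add states in Sat(lock & grant) with every successor in Z. Already a fixed point.
Sat(A[(lock & grant) U AX (lock -> send)]) = {2, 3, 4, 6, 7}
|Sat(A[(lock & grant) U AX (lock -> send)])| = |{2, 3, 4, 6, 7}| = 5.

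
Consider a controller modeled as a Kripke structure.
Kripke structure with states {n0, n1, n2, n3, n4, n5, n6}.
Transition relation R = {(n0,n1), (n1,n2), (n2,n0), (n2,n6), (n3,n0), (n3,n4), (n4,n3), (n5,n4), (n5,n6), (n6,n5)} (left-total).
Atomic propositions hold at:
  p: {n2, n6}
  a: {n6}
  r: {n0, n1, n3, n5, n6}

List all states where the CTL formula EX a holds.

{n2, n5}

Sat(EX a) = {s : some successor in {n6}} = {n2, n5}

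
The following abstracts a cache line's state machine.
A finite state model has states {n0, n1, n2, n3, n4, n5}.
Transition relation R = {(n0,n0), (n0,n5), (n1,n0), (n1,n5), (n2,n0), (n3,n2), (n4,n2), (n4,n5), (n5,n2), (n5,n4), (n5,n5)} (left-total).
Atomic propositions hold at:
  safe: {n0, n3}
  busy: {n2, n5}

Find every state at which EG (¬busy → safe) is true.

{n0, n2, n3, n5}

Sat(¬busy) = {n0, n1, n3, n4}
Sat(¬busy → safe) = {n0, n2, n3, n5}
EG (¬busy → safe): greatest fixpoint, start Z0 = {n0, n2, n3, n5}, keep only states in Sat with some successor in Z. Already a fixed point.
Sat(EG (¬busy → safe)) = {n0, n2, n3, n5}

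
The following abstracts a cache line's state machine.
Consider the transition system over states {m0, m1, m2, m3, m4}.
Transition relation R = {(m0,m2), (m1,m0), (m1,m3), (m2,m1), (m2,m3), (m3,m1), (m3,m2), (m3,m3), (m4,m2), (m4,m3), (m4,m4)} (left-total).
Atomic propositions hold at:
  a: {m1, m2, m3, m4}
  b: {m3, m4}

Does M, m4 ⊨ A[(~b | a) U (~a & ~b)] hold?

Sat(~b) = {m0, m1, m2}
Sat(~b | a) = {m0, m1, m2, m3, m4}
Sat(~a) = {m0}
Sat(~a & ~b) = {m0}
A[(~b | a) U (~a & ~b)]: least fixpoint, start Z0 = Sat((~a & ~b)) = {m0}, add states in Sat(~b | a) with every successor in Z. Already a fixed point.
Sat(A[(~b | a) U (~a & ~b)]) = {m0}
m4 ∉ Sat(A[(~b | a) U (~a & ~b)]) = {m0}, so the formula does not hold at m4.

No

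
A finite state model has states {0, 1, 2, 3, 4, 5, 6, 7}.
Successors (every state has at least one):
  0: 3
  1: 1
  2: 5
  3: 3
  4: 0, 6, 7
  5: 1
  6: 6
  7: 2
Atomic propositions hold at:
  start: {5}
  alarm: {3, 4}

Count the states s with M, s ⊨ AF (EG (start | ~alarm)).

5

Sat(~alarm) = {0, 1, 2, 5, 6, 7}
Sat(start | ~alarm) = {0, 1, 2, 5, 6, 7}
EG (start | ~alarm): greatest fixpoint, start Z0 = {0, 1, 2, 5, 6, 7}, keep only states in Sat with some successor in Z. Z1 = {1, 2, 5, 6, 7}; fixed.
Sat(EG (start | ~alarm)) = {1, 2, 5, 6, 7}
AF (EG (start | ~alarm)): least fixpoint, start Z0 = {1, 2, 5, 6, 7}, add states with every successor in Z. Already a fixed point.
Sat(AF (EG (start | ~alarm))) = {1, 2, 5, 6, 7}
|Sat(AF (EG (start | ~alarm)))| = |{1, 2, 5, 6, 7}| = 5.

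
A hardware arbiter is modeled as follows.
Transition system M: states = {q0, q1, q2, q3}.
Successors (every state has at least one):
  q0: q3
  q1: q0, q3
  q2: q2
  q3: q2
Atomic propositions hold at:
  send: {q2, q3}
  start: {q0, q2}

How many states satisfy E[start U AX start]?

Sat(AX start) = {s : every successor in {q0, q2}} = {q2, q3}
E[start U AX start]: least fixpoint, start Z0 = Sat(AX start) = {q2, q3}, add states in Sat(start) with some successor in Z. Z1 = {q0, q2, q3}; fixed.
Sat(E[start U AX start]) = {q0, q2, q3}
|Sat(E[start U AX start])| = |{q0, q2, q3}| = 3.

3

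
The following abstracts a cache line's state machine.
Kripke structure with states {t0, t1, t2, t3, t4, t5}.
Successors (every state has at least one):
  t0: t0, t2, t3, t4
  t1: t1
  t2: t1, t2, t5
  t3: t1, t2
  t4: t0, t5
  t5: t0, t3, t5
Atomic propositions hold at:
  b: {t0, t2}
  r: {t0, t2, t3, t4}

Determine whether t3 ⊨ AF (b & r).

No

Sat(b & r) = {t0, t2}
AF (b & r): least fixpoint, start Z0 = {t0, t2}, add states with every successor in Z. Already a fixed point.
Sat(AF (b & r)) = {t0, t2}
t3 ∉ Sat(AF (b & r)) = {t0, t2}, so the formula does not hold at t3.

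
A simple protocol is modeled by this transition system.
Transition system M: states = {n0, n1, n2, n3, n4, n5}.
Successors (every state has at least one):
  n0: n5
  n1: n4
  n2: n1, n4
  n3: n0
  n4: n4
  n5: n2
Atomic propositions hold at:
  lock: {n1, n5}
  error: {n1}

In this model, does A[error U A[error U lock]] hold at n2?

No

A[error U lock]: least fixpoint, start Z0 = Sat(lock) = {n1, n5}, add states in Sat(error) with every successor in Z. Already a fixed point.
Sat(A[error U lock]) = {n1, n5}
A[error U A[error U lock]]: least fixpoint, start Z0 = Sat(A[error U lock]) = {n1, n5}, add states in Sat(error) with every successor in Z. Already a fixed point.
Sat(A[error U A[error U lock]]) = {n1, n5}
n2 ∉ Sat(A[error U A[error U lock]]) = {n1, n5}, so the formula does not hold at n2.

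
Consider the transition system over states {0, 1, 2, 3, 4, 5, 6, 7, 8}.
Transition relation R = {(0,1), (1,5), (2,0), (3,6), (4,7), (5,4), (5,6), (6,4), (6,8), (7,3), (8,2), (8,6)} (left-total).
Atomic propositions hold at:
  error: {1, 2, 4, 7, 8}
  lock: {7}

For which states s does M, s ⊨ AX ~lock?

{0, 1, 2, 3, 5, 6, 7, 8}

Sat(~lock) = {0, 1, 2, 3, 4, 5, 6, 8}
Sat(AX ~lock) = {s : every successor in {0, 1, 2, 3, 4, 5, 6, 8}} = {0, 1, 2, 3, 5, 6, 7, 8}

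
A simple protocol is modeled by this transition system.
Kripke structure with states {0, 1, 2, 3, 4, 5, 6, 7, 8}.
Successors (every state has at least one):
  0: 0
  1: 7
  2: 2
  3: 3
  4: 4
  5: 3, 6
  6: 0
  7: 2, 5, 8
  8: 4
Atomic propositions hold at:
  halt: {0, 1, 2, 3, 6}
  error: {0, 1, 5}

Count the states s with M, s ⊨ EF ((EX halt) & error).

5

Sat(EX halt) = {s : some successor in {0, 1, 2, 3, 6}} = {0, 2, 3, 5, 6, 7}
Sat((EX halt) & error) = {0, 5}
EF ((EX halt) & error): least fixpoint, start Z0 = {0, 5}, add states with some successor in Z. Z1 = {0, 5, 6, 7}; Z2 = {0, 1, 5, 6, 7}; fixed.
Sat(EF ((EX halt) & error)) = {0, 1, 5, 6, 7}
|Sat(EF ((EX halt) & error))| = |{0, 1, 5, 6, 7}| = 5.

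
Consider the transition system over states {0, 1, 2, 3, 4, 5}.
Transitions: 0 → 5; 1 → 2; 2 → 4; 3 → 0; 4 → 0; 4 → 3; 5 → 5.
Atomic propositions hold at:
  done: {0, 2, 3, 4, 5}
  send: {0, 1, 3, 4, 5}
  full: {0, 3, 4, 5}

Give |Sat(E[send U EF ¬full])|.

2

Sat(¬full) = {1, 2}
EF ¬full: least fixpoint, start Z0 = {1, 2}, add states with some successor in Z. Already a fixed point.
Sat(EF ¬full) = {1, 2}
E[send U EF ¬full]: least fixpoint, start Z0 = Sat(EF ¬full) = {1, 2}, add states in Sat(send) with some successor in Z. Already a fixed point.
Sat(E[send U EF ¬full]) = {1, 2}
|Sat(E[send U EF ¬full])| = |{1, 2}| = 2.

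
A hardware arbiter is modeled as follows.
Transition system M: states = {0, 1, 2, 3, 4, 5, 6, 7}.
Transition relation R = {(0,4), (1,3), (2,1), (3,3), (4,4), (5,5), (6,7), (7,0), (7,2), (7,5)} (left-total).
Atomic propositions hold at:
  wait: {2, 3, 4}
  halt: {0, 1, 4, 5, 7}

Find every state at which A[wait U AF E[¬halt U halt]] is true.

Sat(¬halt) = {2, 3, 6}
E[¬halt U halt]: least fixpoint, start Z0 = Sat(halt) = {0, 1, 4, 5, 7}, add states in Sat(¬halt) with some successor in Z. Z1 = {0, 1, 2, 4, 5, 6, 7}; fixed.
Sat(E[¬halt U halt]) = {0, 1, 2, 4, 5, 6, 7}
AF E[¬halt U halt]: least fixpoint, start Z0 = {0, 1, 2, 4, 5, 6, 7}, add states with every successor in Z. Already a fixed point.
Sat(AF E[¬halt U halt]) = {0, 1, 2, 4, 5, 6, 7}
A[wait U AF E[¬halt U halt]]: least fixpoint, start Z0 = Sat(AF E[¬halt U halt]) = {0, 1, 2, 4, 5, 6, 7}, add states in Sat(wait) with every successor in Z. Already a fixed point.
Sat(A[wait U AF E[¬halt U halt]]) = {0, 1, 2, 4, 5, 6, 7}

{0, 1, 2, 4, 5, 6, 7}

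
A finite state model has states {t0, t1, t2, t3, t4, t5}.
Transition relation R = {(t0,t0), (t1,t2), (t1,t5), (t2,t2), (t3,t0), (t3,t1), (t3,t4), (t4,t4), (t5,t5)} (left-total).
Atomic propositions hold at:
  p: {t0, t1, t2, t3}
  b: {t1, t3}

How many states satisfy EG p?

4

EG p: greatest fixpoint, start Z0 = {t0, t1, t2, t3}, keep only states in Sat with some successor in Z. Already a fixed point.
Sat(EG p) = {t0, t1, t2, t3}
|Sat(EG p)| = |{t0, t1, t2, t3}| = 4.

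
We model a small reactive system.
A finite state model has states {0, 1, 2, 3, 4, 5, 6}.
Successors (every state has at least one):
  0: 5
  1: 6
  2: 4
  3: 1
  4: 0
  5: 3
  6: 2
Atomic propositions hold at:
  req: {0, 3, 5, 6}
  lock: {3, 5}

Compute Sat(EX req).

{0, 1, 4, 5}

Sat(EX req) = {s : some successor in {0, 3, 5, 6}} = {0, 1, 4, 5}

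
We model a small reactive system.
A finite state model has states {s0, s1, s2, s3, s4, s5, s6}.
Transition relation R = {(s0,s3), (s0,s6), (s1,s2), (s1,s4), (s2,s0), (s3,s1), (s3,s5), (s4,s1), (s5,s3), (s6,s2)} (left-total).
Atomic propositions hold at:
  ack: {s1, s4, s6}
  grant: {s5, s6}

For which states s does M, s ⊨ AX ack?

{s4}

Sat(AX ack) = {s : every successor in {s1, s4, s6}} = {s4}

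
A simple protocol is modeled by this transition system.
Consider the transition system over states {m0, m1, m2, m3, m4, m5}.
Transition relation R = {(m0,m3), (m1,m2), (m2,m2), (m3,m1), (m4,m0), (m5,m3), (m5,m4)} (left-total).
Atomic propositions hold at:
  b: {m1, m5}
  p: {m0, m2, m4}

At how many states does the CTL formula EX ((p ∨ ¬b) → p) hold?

Sat(¬b) = {m0, m2, m3, m4}
Sat(p ∨ ¬b) = {m0, m2, m3, m4}
Sat((p ∨ ¬b) → p) = {m0, m1, m2, m4, m5}
Sat(EX ((p ∨ ¬b) → p)) = {s : some successor in {m0, m1, m2, m4, m5}} = {m1, m2, m3, m4, m5}
|Sat(EX ((p ∨ ¬b) → p))| = |{m1, m2, m3, m4, m5}| = 5.

5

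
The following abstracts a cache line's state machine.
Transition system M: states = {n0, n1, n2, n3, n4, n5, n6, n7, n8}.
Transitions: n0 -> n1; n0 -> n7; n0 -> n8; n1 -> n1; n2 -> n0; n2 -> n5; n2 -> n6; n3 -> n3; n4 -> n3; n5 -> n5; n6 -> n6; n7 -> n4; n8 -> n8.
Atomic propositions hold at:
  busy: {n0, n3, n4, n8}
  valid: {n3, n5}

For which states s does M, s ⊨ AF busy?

AF busy: least fixpoint, start Z0 = {n0, n3, n4, n8}, add states with every successor in Z. Z1 = {n0, n3, n4, n7, n8}; fixed.
Sat(AF busy) = {n0, n3, n4, n7, n8}

{n0, n3, n4, n7, n8}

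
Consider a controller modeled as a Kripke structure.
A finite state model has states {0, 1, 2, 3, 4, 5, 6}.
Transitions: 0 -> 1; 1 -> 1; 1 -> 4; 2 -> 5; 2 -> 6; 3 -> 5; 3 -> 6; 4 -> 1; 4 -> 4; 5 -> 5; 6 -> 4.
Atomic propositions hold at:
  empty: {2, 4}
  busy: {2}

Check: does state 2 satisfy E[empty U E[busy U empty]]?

Yes

E[busy U empty]: least fixpoint, start Z0 = Sat(empty) = {2, 4}, add states in Sat(busy) with some successor in Z. Already a fixed point.
Sat(E[busy U empty]) = {2, 4}
E[empty U E[busy U empty]]: least fixpoint, start Z0 = Sat(E[busy U empty]) = {2, 4}, add states in Sat(empty) with some successor in Z. Already a fixed point.
Sat(E[empty U E[busy U empty]]) = {2, 4}
2 ∈ Sat(E[empty U E[busy U empty]]) = {2, 4}, so the formula holds at 2.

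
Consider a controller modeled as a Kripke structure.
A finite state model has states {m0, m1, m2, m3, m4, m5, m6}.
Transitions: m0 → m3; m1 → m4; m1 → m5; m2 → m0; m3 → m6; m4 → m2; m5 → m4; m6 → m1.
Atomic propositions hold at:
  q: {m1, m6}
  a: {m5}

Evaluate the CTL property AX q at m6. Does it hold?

Sat(AX q) = {s : every successor in {m1, m6}} = {m3, m6}
m6 ∈ Sat(AX q) = {m3, m6}, so the formula holds at m6.

Yes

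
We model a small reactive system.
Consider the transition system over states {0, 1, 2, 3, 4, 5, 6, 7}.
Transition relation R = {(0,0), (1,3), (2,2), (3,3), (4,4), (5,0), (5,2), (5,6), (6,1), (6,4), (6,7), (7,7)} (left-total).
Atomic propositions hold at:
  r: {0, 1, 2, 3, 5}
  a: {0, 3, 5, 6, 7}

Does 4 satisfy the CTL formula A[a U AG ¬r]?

Yes

Sat(¬r) = {4, 6, 7}
AG ¬r: greatest fixpoint, start Z0 = {4, 6, 7}, keep only states in Sat with every successor in Z. Z1 = {4, 7}; fixed.
Sat(AG ¬r) = {4, 7}
A[a U AG ¬r]: least fixpoint, start Z0 = Sat(AG ¬r) = {4, 7}, add states in Sat(a) with every successor in Z. Already a fixed point.
Sat(A[a U AG ¬r]) = {4, 7}
4 ∈ Sat(A[a U AG ¬r]) = {4, 7}, so the formula holds at 4.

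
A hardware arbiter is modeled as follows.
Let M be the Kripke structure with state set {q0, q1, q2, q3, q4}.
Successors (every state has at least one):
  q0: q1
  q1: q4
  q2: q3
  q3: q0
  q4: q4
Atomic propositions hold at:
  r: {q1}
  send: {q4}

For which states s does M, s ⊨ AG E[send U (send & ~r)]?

Sat(~r) = {q0, q2, q3, q4}
Sat(send & ~r) = {q4}
E[send U (send & ~r)]: least fixpoint, start Z0 = Sat((send & ~r)) = {q4}, add states in Sat(send) with some successor in Z. Already a fixed point.
Sat(E[send U (send & ~r)]) = {q4}
AG E[send U (send & ~r)]: greatest fixpoint, start Z0 = {q4}, keep only states in Sat with every successor in Z. Already a fixed point.
Sat(AG E[send U (send & ~r)]) = {q4}

{q4}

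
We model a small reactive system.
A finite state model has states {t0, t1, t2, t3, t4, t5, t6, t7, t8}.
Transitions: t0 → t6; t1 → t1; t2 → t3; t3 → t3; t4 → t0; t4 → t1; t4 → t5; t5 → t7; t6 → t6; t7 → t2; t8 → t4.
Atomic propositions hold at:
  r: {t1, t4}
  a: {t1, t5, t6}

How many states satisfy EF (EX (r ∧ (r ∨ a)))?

Sat(r ∨ a) = {t1, t4, t5, t6}
Sat(r ∧ (r ∨ a)) = {t1, t4}
Sat(EX (r ∧ (r ∨ a))) = {s : some successor in {t1, t4}} = {t1, t4, t8}
EF (EX (r ∧ (r ∨ a))): least fixpoint, start Z0 = {t1, t4, t8}, add states with some successor in Z. Already a fixed point.
Sat(EF (EX (r ∧ (r ∨ a)))) = {t1, t4, t8}
|Sat(EF (EX (r ∧ (r ∨ a))))| = |{t1, t4, t8}| = 3.

3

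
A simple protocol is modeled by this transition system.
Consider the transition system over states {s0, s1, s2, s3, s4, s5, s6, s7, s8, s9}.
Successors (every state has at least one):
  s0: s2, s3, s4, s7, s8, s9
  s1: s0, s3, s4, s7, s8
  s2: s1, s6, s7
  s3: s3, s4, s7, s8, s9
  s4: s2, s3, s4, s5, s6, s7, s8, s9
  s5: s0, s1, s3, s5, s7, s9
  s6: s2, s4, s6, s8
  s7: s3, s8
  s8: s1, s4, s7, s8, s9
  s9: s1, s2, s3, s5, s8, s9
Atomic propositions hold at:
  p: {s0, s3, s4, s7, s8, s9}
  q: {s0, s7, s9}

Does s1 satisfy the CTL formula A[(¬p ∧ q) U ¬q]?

Yes

Sat(¬p) = {s1, s2, s5, s6}
Sat(¬p ∧ q) = ∅
Sat(¬q) = {s1, s2, s3, s4, s5, s6, s8}
A[(¬p ∧ q) U ¬q]: least fixpoint, start Z0 = Sat(¬q) = {s1, s2, s3, s4, s5, s6, s8}, add states in Sat(¬p ∧ q) with every successor in Z. Already a fixed point.
Sat(A[(¬p ∧ q) U ¬q]) = {s1, s2, s3, s4, s5, s6, s8}
s1 ∈ Sat(A[(¬p ∧ q) U ¬q]) = {s1, s2, s3, s4, s5, s6, s8}, so the formula holds at s1.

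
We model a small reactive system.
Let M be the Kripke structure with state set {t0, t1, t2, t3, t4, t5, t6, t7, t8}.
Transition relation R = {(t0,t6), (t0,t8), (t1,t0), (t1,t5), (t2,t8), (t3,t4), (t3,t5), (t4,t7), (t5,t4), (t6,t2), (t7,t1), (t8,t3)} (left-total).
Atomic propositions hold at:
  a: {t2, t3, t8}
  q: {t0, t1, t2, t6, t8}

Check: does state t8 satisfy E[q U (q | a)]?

Yes

Sat(q | a) = {t0, t1, t2, t3, t6, t8}
E[q U (q | a)]: least fixpoint, start Z0 = Sat((q | a)) = {t0, t1, t2, t3, t6, t8}, add states in Sat(q) with some successor in Z. Already a fixed point.
Sat(E[q U (q | a)]) = {t0, t1, t2, t3, t6, t8}
t8 ∈ Sat(E[q U (q | a)]) = {t0, t1, t2, t3, t6, t8}, so the formula holds at t8.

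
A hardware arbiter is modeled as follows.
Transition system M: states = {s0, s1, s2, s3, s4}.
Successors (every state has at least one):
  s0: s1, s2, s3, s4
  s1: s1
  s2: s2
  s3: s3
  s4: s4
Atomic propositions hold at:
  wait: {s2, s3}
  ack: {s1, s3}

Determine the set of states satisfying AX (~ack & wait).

{s2}

Sat(~ack) = {s0, s2, s4}
Sat(~ack & wait) = {s2}
Sat(AX (~ack & wait)) = {s : every successor in {s2}} = {s2}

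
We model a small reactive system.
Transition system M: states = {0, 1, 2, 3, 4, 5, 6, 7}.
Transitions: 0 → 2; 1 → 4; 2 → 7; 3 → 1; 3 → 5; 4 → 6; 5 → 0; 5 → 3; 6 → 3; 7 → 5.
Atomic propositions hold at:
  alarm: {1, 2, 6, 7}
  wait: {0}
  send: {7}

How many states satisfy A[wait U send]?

1

A[wait U send]: least fixpoint, start Z0 = Sat(send) = {7}, add states in Sat(wait) with every successor in Z. Already a fixed point.
Sat(A[wait U send]) = {7}
|Sat(A[wait U send])| = |{7}| = 1.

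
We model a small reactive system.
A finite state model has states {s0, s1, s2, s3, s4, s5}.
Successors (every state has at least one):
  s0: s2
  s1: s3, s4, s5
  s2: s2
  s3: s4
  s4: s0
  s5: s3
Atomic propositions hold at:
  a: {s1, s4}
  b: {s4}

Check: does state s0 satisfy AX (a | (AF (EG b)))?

EG b: greatest fixpoint, start Z0 = {s4}, keep only states in Sat with some successor in Z. Z1 = ∅; fixed.
Sat(EG b) = ∅
AF (EG b): least fixpoint, start Z0 = ∅, add states with every successor in Z. Already a fixed point.
Sat(AF (EG b)) = ∅
Sat(a | (AF (EG b))) = {s1, s4}
Sat(AX (a | (AF (EG b)))) = {s : every successor in {s1, s4}} = {s3}
s0 ∉ Sat(AX (a | (AF (EG b)))) = {s3}, so the formula does not hold at s0.

No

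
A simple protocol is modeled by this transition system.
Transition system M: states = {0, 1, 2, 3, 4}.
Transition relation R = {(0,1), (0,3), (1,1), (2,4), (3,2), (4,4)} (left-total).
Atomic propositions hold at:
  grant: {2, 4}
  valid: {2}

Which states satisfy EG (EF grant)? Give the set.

{0, 2, 3, 4}

EF grant: least fixpoint, start Z0 = {2, 4}, add states with some successor in Z. Z1 = {2, 3, 4}; Z2 = {0, 2, 3, 4}; fixed.
Sat(EF grant) = {0, 2, 3, 4}
EG (EF grant): greatest fixpoint, start Z0 = {0, 2, 3, 4}, keep only states in Sat with some successor in Z. Already a fixed point.
Sat(EG (EF grant)) = {0, 2, 3, 4}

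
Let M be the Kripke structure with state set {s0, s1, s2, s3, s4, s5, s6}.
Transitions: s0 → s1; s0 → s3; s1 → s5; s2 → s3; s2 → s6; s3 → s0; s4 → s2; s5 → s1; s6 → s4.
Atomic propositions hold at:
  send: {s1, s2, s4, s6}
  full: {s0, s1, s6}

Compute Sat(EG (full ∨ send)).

{s2, s4, s6}

Sat(full ∨ send) = {s0, s1, s2, s4, s6}
EG (full ∨ send): greatest fixpoint, start Z0 = {s0, s1, s2, s4, s6}, keep only states in Sat with some successor in Z. Z1 = {s0, s2, s4, s6}; Z2 = {s2, s4, s6}; fixed.
Sat(EG (full ∨ send)) = {s2, s4, s6}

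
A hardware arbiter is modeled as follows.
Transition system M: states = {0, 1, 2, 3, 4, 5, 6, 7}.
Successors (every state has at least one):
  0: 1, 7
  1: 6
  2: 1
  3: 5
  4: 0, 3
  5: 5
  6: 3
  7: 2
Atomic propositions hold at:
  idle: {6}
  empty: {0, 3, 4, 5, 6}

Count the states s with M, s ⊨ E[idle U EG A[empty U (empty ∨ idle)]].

Sat(empty ∨ idle) = {0, 3, 4, 5, 6}
A[empty U (empty ∨ idle)]: least fixpoint, start Z0 = Sat((empty ∨ idle)) = {0, 3, 4, 5, 6}, add states in Sat(empty) with every successor in Z. Already a fixed point.
Sat(A[empty U (empty ∨ idle)]) = {0, 3, 4, 5, 6}
EG A[empty U (empty ∨ idle)]: greatest fixpoint, start Z0 = {0, 3, 4, 5, 6}, keep only states in Sat with some successor in Z. Z1 = {3, 4, 5, 6}; fixed.
Sat(EG A[empty U (empty ∨ idle)]) = {3, 4, 5, 6}
E[idle U EG A[empty U (empty ∨ idle)]]: least fixpoint, start Z0 = Sat(EG A[empty U (empty ∨ idle)]) = {3, 4, 5, 6}, add states in Sat(idle) with some successor in Z. Already a fixed point.
Sat(E[idle U EG A[empty U (empty ∨ idle)]]) = {3, 4, 5, 6}
|Sat(E[idle U EG A[empty U (empty ∨ idle)]])| = |{3, 4, 5, 6}| = 4.

4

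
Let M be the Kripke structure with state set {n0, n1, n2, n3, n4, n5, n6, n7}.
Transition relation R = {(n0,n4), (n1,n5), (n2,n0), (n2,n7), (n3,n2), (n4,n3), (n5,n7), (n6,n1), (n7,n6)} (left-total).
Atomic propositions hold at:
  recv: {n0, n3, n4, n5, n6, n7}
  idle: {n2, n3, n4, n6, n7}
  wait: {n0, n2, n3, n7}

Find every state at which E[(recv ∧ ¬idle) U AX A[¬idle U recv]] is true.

{n0, n1, n2, n4, n5, n6, n7}

Sat(¬idle) = {n0, n1, n5}
Sat(recv ∧ ¬idle) = {n0, n5}
A[¬idle U recv]: least fixpoint, start Z0 = Sat(recv) = {n0, n3, n4, n5, n6, n7}, add states in Sat(¬idle) with every successor in Z. Z1 = {n0, n1, n3, n4, n5, n6, n7}; fixed.
Sat(A[¬idle U recv]) = {n0, n1, n3, n4, n5, n6, n7}
Sat(AX A[¬idle U recv]) = {s : every successor in {n0, n1, n3, n4, n5, n6, n7}} = {n0, n1, n2, n4, n5, n6, n7}
E[(recv ∧ ¬idle) U AX A[¬idle U recv]]: least fixpoint, start Z0 = Sat(AX A[¬idle U recv]) = {n0, n1, n2, n4, n5, n6, n7}, add states in Sat(recv ∧ ¬idle) with some successor in Z. Already a fixed point.
Sat(E[(recv ∧ ¬idle) U AX A[¬idle U recv]]) = {n0, n1, n2, n4, n5, n6, n7}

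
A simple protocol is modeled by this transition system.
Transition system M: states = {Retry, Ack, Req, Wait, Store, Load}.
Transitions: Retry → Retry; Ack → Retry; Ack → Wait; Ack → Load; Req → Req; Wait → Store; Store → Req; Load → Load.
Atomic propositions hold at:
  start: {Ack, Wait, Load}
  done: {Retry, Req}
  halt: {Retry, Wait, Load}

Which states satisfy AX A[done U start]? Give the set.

{Load}

A[done U start]: least fixpoint, start Z0 = Sat(start) = {Ack, Wait, Load}, add states in Sat(done) with every successor in Z. Already a fixed point.
Sat(A[done U start]) = {Ack, Wait, Load}
Sat(AX A[done U start]) = {s : every successor in {Ack, Wait, Load}} = {Load}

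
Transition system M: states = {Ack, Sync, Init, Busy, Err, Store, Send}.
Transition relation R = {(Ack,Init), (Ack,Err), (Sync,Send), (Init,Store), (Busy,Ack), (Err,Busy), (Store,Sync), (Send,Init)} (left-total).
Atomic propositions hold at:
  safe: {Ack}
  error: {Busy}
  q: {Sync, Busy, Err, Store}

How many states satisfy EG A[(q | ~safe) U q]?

Sat(~safe) = {Sync, Init, Busy, Err, Store, Send}
Sat(q | ~safe) = {Sync, Init, Busy, Err, Store, Send}
A[(q | ~safe) U q]: least fixpoint, start Z0 = Sat(q) = {Sync, Busy, Err, Store}, add states in Sat(q | ~safe) with every successor in Z. Z1 = {Sync, Init, Busy, Err, Store}; Z2 = {Sync, Init, Busy, Err, Store, Send}; fixed.
Sat(A[(q | ~safe) U q]) = {Sync, Init, Busy, Err, Store, Send}
EG A[(q | ~safe) U q]: greatest fixpoint, start Z0 = {Sync, Init, Busy, Err, Store, Send}, keep only states in Sat with some successor in Z. Z1 = {Sync, Init, Err, Store, Send}; Z2 = {Sync, Init, Store, Send}; fixed.
Sat(EG A[(q | ~safe) U q]) = {Sync, Init, Store, Send}
|Sat(EG A[(q | ~safe) U q])| = |{Sync, Init, Store, Send}| = 4.

4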